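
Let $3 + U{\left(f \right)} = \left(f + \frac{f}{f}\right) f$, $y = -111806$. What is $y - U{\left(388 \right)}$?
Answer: $-262735$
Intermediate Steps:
$U{\left(f \right)} = -3 + f \left(1 + f\right)$ ($U{\left(f \right)} = -3 + \left(f + \frac{f}{f}\right) f = -3 + \left(f + 1\right) f = -3 + \left(1 + f\right) f = -3 + f \left(1 + f\right)$)
$y - U{\left(388 \right)} = -111806 - \left(-3 + 388 + 388^{2}\right) = -111806 - \left(-3 + 388 + 150544\right) = -111806 - 150929 = -262735$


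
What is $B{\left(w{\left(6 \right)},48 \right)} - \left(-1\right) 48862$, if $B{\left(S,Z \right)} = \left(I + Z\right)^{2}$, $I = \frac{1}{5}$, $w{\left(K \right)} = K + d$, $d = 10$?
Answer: $\frac{1279631}{25} \approx 51185.0$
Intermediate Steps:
$w{\left(K \right)} = 10 + K$ ($w{\left(K \right)} = K + 10 = 10 + K$)
$I = \frac{1}{5} \approx 0.2$
$B{\left(S,Z \right)} = \left(\frac{1}{5} + Z\right)^{2}$
$B{\left(w{\left(6 \right)},48 \right)} - \left(-1\right) 48862 = \frac{\left(1 + 5 \cdot 48\right)^{2}}{25} - \left(-1\right) 48862 = \frac{\left(1 + 240\right)^{2}}{25} - -48862 = \frac{241^{2}}{25} + 48862 = \frac{1}{25} \cdot 58081 + 48862 = \frac{58081}{25} + 48862 = \frac{1279631}{25}$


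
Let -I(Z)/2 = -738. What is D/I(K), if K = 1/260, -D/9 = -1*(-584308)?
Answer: -146077/41 ≈ -3562.9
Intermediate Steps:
D = -5258772 (D = -(-9)*(-584308) = -9*584308 = -5258772)
K = 1/260 ≈ 0.0038462
I(Z) = 1476 (I(Z) = -2*(-738) = 1476)
D/I(K) = -5258772/1476 = -5258772*1/1476 = -146077/41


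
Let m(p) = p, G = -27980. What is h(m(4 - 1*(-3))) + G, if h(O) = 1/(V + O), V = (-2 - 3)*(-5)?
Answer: -895359/32 ≈ -27980.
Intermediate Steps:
V = 25 (V = -5*(-5) = 25)
h(O) = 1/(25 + O)
h(m(4 - 1*(-3))) + G = 1/(25 + (4 - 1*(-3))) - 27980 = 1/(25 + (4 + 3)) - 27980 = 1/(25 + 7) - 27980 = 1/32 - 27980 = -895359/32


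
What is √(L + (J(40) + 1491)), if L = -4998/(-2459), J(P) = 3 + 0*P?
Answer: 2*√2261507874/2459 ≈ 38.679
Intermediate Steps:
J(P) = 3 (J(P) = 3 + 0 = 3)
L = 4998/2459 (L = -4998*(-1/2459) = 4998/2459 ≈ 2.0325)
√(L + (J(40) + 1491)) = √(4998/2459 + (3 + 1491)) = √(4998/2459 + 1494) = √(3678744/2459) = 2*√2261507874/2459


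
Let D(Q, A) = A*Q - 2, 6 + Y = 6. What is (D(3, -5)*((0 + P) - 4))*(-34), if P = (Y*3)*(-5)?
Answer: -2312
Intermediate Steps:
Y = 0 (Y = -6 + 6 = 0)
P = 0 (P = (0*3)*(-5) = 0*(-5) = 0)
D(Q, A) = -2 + A*Q
(D(3, -5)*((0 + P) - 4))*(-34) = ((-2 - 5*3)*((0 + 0) - 4))*(-34) = ((-2 - 15)*(0 - 4))*(-34) = -17*(-4)*(-34) = 68*(-34) = -2312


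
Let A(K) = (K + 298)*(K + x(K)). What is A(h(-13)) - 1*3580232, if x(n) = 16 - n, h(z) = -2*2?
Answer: -3575528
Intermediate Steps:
h(z) = -4
A(K) = 4768 + 16*K (A(K) = (K + 298)*(K + (16 - K)) = (298 + K)*16 = 4768 + 16*K)
A(h(-13)) - 1*3580232 = (4768 + 16*(-4)) - 1*3580232 = (4768 - 64) - 3580232 = 4704 - 3580232 = -3575528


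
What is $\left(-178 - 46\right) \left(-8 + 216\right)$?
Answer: $-46592$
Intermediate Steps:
$\left(-178 - 46\right) \left(-8 + 216\right) = \left(-224\right) 208 = -46592$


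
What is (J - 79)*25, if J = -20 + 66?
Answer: -825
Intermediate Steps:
J = 46
(J - 79)*25 = (46 - 79)*25 = -33*25 = -825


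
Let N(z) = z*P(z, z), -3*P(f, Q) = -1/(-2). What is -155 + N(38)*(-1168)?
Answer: 21727/3 ≈ 7242.3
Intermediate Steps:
P(f, Q) = -1/6 (P(f, Q) = -(-1)/(3*(-2)) = -(-1)*(-1)/(3*2) = -1/3*1/2 = -1/6)
N(z) = -z/6 (N(z) = z*(-1/6) = -z/6)
-155 + N(38)*(-1168) = -155 - 1/6*38*(-1168) = -155 - 19/3*(-1168) = -155 + 22192/3 = 21727/3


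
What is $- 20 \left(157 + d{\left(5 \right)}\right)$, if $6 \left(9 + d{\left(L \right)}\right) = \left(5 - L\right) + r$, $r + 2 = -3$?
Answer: $- \frac{8830}{3} \approx -2943.3$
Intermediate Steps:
$r = -5$ ($r = -2 - 3 = -5$)
$d{\left(L \right)} = -9 - \frac{L}{6}$ ($d{\left(L \right)} = -9 + \frac{\left(5 - L\right) - 5}{6} = -9 + \frac{\left(-1\right) L}{6} = -9 - \frac{L}{6}$)
$- 20 \left(157 + d{\left(5 \right)}\right) = - 20 \left(157 - \frac{59}{6}\right) = \left(-20\right) \frac{883}{6} = - \frac{8830}{3}$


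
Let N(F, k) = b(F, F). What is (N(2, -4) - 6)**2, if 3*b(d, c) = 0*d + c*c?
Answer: 196/9 ≈ 21.778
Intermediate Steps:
b(d, c) = c**2/3 (b(d, c) = (0*d + c*c)/3 = (0 + c**2)/3 = c**2/3)
N(F, k) = F**2/3
(N(2, -4) - 6)**2 = ((1/3)*2**2 - 6)**2 = ((1/3)*4 - 6)**2 = (4/3 - 6)**2 = (-14/3)**2 = 196/9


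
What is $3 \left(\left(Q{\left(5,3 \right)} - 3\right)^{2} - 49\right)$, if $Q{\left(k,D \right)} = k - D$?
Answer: $-144$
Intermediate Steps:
$3 \left(\left(Q{\left(5,3 \right)} - 3\right)^{2} - 49\right) = 3 \left(\left(\left(5 - 3\right) - 3\right)^{2} - 49\right) = 3 \left(\left(2 - 3\right)^{2} - 49\right) = 3 \left(\left(-1\right)^{2} - 49\right) = 3 \left(1 - 49\right) = 3 \left(-48\right) = -144$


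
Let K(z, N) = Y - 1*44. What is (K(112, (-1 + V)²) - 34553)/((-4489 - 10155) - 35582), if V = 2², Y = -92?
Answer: 11563/16742 ≈ 0.69066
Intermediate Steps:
V = 4
K(z, N) = -136 (K(z, N) = -92 - 1*44 = -92 - 44 = -136)
(K(112, (-1 + V)²) - 34553)/((-4489 - 10155) - 35582) = (-136 - 34553)/((-4489 - 10155) - 35582) = -34689/(-14644 - 35582) = -34689/(-50226) = -34689*(-1/50226) = 11563/16742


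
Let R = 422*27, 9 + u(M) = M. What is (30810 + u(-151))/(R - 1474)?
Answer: 3065/992 ≈ 3.0897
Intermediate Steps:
u(M) = -9 + M
R = 11394
(30810 + u(-151))/(R - 1474) = (30810 + (-9 - 151))/(11394 - 1474) = (30810 - 160)/9920 = 30650*(1/9920) = 3065/992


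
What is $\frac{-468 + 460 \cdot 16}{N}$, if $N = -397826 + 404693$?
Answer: $\frac{6892}{6867} \approx 1.0036$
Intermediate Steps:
$N = 6867$
$\frac{-468 + 460 \cdot 16}{N} = \frac{-468 + 460 \cdot 16}{6867} = \left(-468 + 7360\right) \frac{1}{6867} = 6892 \cdot \frac{1}{6867} = \frac{6892}{6867}$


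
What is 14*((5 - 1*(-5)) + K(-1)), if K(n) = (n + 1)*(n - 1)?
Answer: 140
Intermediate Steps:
K(n) = (1 + n)*(-1 + n)
14*((5 - 1*(-5)) + K(-1)) = 14*((5 - 1*(-5)) + (-1 + (-1)**2)) = 14*((5 + 5) + (-1 + 1)) = 14*(10 + 0) = 14*10 = 140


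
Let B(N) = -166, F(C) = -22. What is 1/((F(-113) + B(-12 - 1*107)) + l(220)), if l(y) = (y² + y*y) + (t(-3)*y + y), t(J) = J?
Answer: 1/96172 ≈ 1.0398e-5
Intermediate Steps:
l(y) = -2*y + 2*y² (l(y) = (y² + y*y) + (-3*y + y) = (y² + y²) - 2*y = 2*y² - 2*y = -2*y + 2*y²)
1/((F(-113) + B(-12 - 1*107)) + l(220)) = 1/((-22 - 166) + 2*220*(-1 + 220)) = 1/(-188 + 2*220*219) = 1/(-188 + 96360) = 1/96172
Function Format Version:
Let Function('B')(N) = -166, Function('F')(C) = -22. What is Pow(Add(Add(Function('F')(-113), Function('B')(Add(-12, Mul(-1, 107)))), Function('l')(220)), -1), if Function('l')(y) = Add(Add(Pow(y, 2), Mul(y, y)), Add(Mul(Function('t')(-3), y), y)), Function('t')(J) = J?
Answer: Rational(1, 96172) ≈ 1.0398e-5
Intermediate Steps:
Function('l')(y) = Add(Mul(-2, y), Mul(2, Pow(y, 2))) (Function('l')(y) = Add(Add(Pow(y, 2), Mul(y, y)), Add(Mul(-3, y), y)) = Add(Add(Pow(y, 2), Pow(y, 2)), Mul(-2, y)) = Add(Mul(2, Pow(y, 2)), Mul(-2, y)) = Add(Mul(-2, y), Mul(2, Pow(y, 2))))
Pow(Add(Add(Function('F')(-113), Function('B')(Add(-12, Mul(-1, 107)))), Function('l')(220)), -1) = Pow(Add(Add(-22, -166), Mul(2, 220, Add(-1, 220))), -1) = Pow(Add(-188, Mul(2, 220, 219)), -1) = Pow(Add(-188, 96360), -1) = Pow(96172, -1) = Rational(1, 96172)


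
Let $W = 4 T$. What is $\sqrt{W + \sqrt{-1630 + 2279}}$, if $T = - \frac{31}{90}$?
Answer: $\frac{\sqrt{-310 + 225 \sqrt{649}}}{15} \approx 4.9089$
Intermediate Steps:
$T = - \frac{31}{90}$ ($T = \left(-31\right) \frac{1}{90} = - \frac{31}{90} \approx -0.34444$)
$W = - \frac{62}{45}$ ($W = 4 \left(- \frac{31}{90}\right) = - \frac{62}{45} \approx -1.3778$)
$\sqrt{W + \sqrt{-1630 + 2279}} = \sqrt{- \frac{62}{45} + \sqrt{-1630 + 2279}} = \sqrt{- \frac{62}{45} + \sqrt{649}}$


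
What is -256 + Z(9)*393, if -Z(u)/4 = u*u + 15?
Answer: -151168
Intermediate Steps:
Z(u) = -60 - 4*u² (Z(u) = -4*(u*u + 15) = -4*(u² + 15) = -4*(15 + u²) = -60 - 4*u²)
-256 + Z(9)*393 = -256 + (-60 - 4*9²)*393 = -256 + (-60 - 4*81)*393 = -256 + (-60 - 324)*393 = -256 - 384*393 = -256 - 150912 = -151168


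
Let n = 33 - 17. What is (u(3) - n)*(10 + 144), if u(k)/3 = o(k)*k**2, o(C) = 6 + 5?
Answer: 43274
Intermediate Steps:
o(C) = 11
u(k) = 33*k**2 (u(k) = 3*(11*k**2) = 33*k**2)
n = 16
(u(3) - n)*(10 + 144) = (33*3**2 - 1*16)*(10 + 144) = (33*9 - 16)*154 = (297 - 16)*154 = 281*154 = 43274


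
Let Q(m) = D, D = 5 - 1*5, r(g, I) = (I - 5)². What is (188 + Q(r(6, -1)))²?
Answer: 35344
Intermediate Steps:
r(g, I) = (-5 + I)²
D = 0 (D = 5 - 5 = 0)
Q(m) = 0
(188 + Q(r(6, -1)))² = (188 + 0)² = 188² = 35344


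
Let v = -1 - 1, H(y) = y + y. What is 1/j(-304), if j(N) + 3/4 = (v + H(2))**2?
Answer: 4/13 ≈ 0.30769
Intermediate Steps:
H(y) = 2*y
v = -2
j(N) = 13/4 (j(N) = -3/4 + (-2 + 2*2)**2 = -3/4 + (-2 + 4)**2 = -3/4 + 2**2 = -3/4 + 4 = 13/4)
1/j(-304) = 1/(13/4) = 4/13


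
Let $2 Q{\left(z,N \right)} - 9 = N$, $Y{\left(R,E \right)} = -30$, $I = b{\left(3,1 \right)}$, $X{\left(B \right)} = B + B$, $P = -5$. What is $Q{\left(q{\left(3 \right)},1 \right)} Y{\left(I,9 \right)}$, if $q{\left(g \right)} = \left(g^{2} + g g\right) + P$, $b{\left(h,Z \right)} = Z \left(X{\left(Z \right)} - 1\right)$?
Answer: $-150$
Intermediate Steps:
$X{\left(B \right)} = 2 B$
$b{\left(h,Z \right)} = Z \left(-1 + 2 Z\right)$ ($b{\left(h,Z \right)} = Z \left(2 Z - 1\right) = Z \left(-1 + 2 Z\right)$)
$I = 1$ ($I = 1 \left(-1 + 2 \cdot 1\right) = 1 \left(-1 + 2\right) = 1 \cdot 1 = 1$)
$q{\left(g \right)} = -5 + 2 g^{2}$ ($q{\left(g \right)} = \left(g^{2} + g g\right) - 5 = \left(g^{2} + g^{2}\right) - 5 = 2 g^{2} - 5 = -5 + 2 g^{2}$)
$Q{\left(z,N \right)} = \frac{9}{2} + \frac{N}{2}$
$Q{\left(q{\left(3 \right)},1 \right)} Y{\left(I,9 \right)} = \left(\frac{9}{2} + \frac{1}{2} \cdot 1\right) \left(-30\right) = \left(\frac{9}{2} + \frac{1}{2}\right) \left(-30\right) = 5 \left(-30\right) = -150$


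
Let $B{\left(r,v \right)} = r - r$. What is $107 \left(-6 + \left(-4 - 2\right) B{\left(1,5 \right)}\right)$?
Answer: $-642$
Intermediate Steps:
$B{\left(r,v \right)} = 0$
$107 \left(-6 + \left(-4 - 2\right) B{\left(1,5 \right)}\right) = 107 \left(-6 + \left(-4 - 2\right) 0\right) = 107 \left(-6 - 0\right) = 107 \left(-6 + 0\right) = 107 \left(-6\right) = -642$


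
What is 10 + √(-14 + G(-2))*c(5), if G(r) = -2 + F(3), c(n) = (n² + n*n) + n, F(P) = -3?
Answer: 10 + 55*I*√19 ≈ 10.0 + 239.74*I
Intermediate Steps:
c(n) = n + 2*n² (c(n) = (n² + n²) + n = 2*n² + n = n + 2*n²)
G(r) = -5 (G(r) = -2 - 3 = -5)
10 + √(-14 + G(-2))*c(5) = 10 + √(-14 - 5)*(5*(1 + 2*5)) = 10 + √(-19)*(5*(1 + 10)) = 10 + (I*√19)*(5*11) = 10 + (I*√19)*55 = 10 + 55*I*√19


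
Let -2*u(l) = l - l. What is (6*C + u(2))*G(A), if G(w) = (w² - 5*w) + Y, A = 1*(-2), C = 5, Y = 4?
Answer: 540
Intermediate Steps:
u(l) = 0 (u(l) = -(l - l)/2 = -½*0 = 0)
A = -2
G(w) = 4 + w² - 5*w (G(w) = (w² - 5*w) + 4 = 4 + w² - 5*w)
(6*C + u(2))*G(A) = (6*5 + 0)*(4 + (-2)² - 5*(-2)) = (30 + 0)*(4 + 4 + 10) = 30*18 = 540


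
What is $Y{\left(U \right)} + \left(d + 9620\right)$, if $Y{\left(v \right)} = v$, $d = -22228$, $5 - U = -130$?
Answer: $-12473$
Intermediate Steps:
$U = 135$ ($U = 5 - -130 = 5 + 130 = 135$)
$Y{\left(U \right)} + \left(d + 9620\right) = 135 + \left(-22228 + 9620\right) = 135 - 12608 = -12473$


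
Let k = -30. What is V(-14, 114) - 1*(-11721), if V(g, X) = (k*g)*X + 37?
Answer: 59638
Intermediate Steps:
V(g, X) = 37 - 30*X*g (V(g, X) = (-30*g)*X + 37 = -30*X*g + 37 = 37 - 30*X*g)
V(-14, 114) - 1*(-11721) = (37 - 30*114*(-14)) - 1*(-11721) = (37 + 47880) + 11721 = 47917 + 11721 = 59638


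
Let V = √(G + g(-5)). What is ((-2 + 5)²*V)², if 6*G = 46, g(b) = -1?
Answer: 540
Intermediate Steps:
G = 23/3 (G = (⅙)*46 = 23/3 ≈ 7.6667)
V = 2*√15/3 (V = √(23/3 - 1) = √(20/3) = 2*√15/3 ≈ 2.5820)
((-2 + 5)²*V)² = ((-2 + 5)²*(2*√15/3))² = (3²*(2*√15/3))² = (9*(2*√15/3))² = (6*√15)² = 540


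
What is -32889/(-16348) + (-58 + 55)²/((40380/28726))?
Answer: 462880971/55011020 ≈ 8.4143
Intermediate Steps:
-32889/(-16348) + (-58 + 55)²/((40380/28726)) = -32889*(-1/16348) + (-3)²/((40380*(1/28726))) = 32889/16348 + 9/(20190/14363) = 32889/16348 + 9*(14363/20190) = 32889/16348 + 43089/6730 = 462880971/55011020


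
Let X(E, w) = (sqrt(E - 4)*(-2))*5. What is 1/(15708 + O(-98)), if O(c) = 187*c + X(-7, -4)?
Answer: I/(2*(-1309*I + 5*sqrt(11))) ≈ -0.00038191 + 4.8382e-6*I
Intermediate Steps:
X(E, w) = -10*sqrt(-4 + E) (X(E, w) = (sqrt(-4 + E)*(-2))*5 = -2*sqrt(-4 + E)*5 = -10*sqrt(-4 + E))
O(c) = 187*c - 10*I*sqrt(11) (O(c) = 187*c - 10*sqrt(-4 - 7) = 187*c - 10*I*sqrt(11))
1/(15708 + O(-98)) = 1/(15708 + (187*(-98) - 10*I*sqrt(11))) = 1/(15708 + (-18326 - 10*I*sqrt(11))) = 1/(-2618 - 10*I*sqrt(11))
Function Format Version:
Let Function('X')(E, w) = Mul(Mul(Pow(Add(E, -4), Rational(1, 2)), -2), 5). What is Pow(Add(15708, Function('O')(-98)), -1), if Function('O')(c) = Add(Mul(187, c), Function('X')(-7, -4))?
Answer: Mul(Rational(1, 2), I, Pow(Add(Mul(-1309, I), Mul(5, Pow(11, Rational(1, 2)))), -1)) ≈ Add(-0.00038191, Mul(4.8382e-6, I))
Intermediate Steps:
Function('X')(E, w) = Mul(-10, Pow(Add(-4, E), Rational(1, 2))) (Function('X')(E, w) = Mul(Mul(Pow(Add(-4, E), Rational(1, 2)), -2), 5) = Mul(Mul(-2, Pow(Add(-4, E), Rational(1, 2))), 5) = Mul(-10, Pow(Add(-4, E), Rational(1, 2))))
Function('O')(c) = Add(Mul(187, c), Mul(-10, I, Pow(11, Rational(1, 2)))) (Function('O')(c) = Add(Mul(187, c), Mul(-10, Pow(Add(-4, -7), Rational(1, 2)))) = Add(Mul(187, c), Mul(-10, Pow(-11, Rational(1, 2)))) = Add(Mul(187, c), Mul(-10, Mul(I, Pow(11, Rational(1, 2))))) = Add(Mul(187, c), Mul(-10, I, Pow(11, Rational(1, 2)))))
Pow(Add(15708, Function('O')(-98)), -1) = Pow(Add(15708, Add(Mul(187, -98), Mul(-10, I, Pow(11, Rational(1, 2))))), -1) = Pow(Add(15708, Add(-18326, Mul(-10, I, Pow(11, Rational(1, 2))))), -1) = Pow(Add(-2618, Mul(-10, I, Pow(11, Rational(1, 2)))), -1)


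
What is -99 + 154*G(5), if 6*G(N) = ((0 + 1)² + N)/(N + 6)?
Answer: -85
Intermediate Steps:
G(N) = (1 + N)/(6*(6 + N)) (G(N) = (((0 + 1)² + N)/(N + 6))/6 = ((1² + N)/(6 + N))/6 = ((1 + N)/(6 + N))/6 = (1 + N)/(6*(6 + N)))
-99 + 154*G(5) = -99 + 154*((1 + 5)/(6*(6 + 5))) = -99 + 154*((⅙)*6/11) = -99 + 154*((⅙)*(1/11)*6) = -99 + 154*(1/11) = -99 + 14 = -85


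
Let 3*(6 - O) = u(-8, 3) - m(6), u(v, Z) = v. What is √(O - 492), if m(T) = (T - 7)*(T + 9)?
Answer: I*√4395/3 ≈ 22.098*I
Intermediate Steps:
m(T) = (-7 + T)*(9 + T)
O = 11/3 (O = 6 - (-8 - (-63 + 6² + 2*6))/3 = 6 - (-8 - (-63 + 36 + 12))/3 = 6 - (-8 - 1*(-15))/3 = 6 - (-8 + 15)/3 = 6 - ⅓*7 = 6 - 7/3 = 11/3 ≈ 3.6667)
√(O - 492) = √(11/3 - 492) = √(-1465/3) = I*√4395/3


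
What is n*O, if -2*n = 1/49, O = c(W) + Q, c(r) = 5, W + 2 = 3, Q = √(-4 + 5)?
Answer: -3/49 ≈ -0.061224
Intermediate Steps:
Q = 1 (Q = √1 = 1)
W = 1 (W = -2 + 3 = 1)
O = 6 (O = 5 + 1 = 6)
n = -1/98 (n = -½/49 = -½*1/49 = -1/98 ≈ -0.010204)
n*O = -1/98*6 = -3/49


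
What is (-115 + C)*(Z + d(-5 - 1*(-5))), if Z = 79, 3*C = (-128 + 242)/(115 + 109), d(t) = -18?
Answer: -784521/112 ≈ -7004.6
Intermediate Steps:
C = 19/112 (C = ((-128 + 242)/(115 + 109))/3 = (114/224)/3 = (114*(1/224))/3 = (1/3)*(57/112) = 19/112 ≈ 0.16964)
(-115 + C)*(Z + d(-5 - 1*(-5))) = (-115 + 19/112)*(79 - 18) = -12861/112*61 = -784521/112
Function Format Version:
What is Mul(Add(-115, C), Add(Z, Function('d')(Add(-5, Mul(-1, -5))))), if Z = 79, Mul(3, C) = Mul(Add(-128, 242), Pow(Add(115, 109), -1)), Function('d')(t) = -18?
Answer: Rational(-784521, 112) ≈ -7004.6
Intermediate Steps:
C = Rational(19, 112) (C = Mul(Rational(1, 3), Mul(Add(-128, 242), Pow(Add(115, 109), -1))) = Mul(Rational(1, 3), Mul(114, Pow(224, -1))) = Mul(Rational(1, 3), Mul(114, Rational(1, 224))) = Mul(Rational(1, 3), Rational(57, 112)) = Rational(19, 112) ≈ 0.16964)
Mul(Add(-115, C), Add(Z, Function('d')(Add(-5, Mul(-1, -5))))) = Mul(Add(-115, Rational(19, 112)), Add(79, -18)) = Mul(Rational(-12861, 112), 61) = Rational(-784521, 112)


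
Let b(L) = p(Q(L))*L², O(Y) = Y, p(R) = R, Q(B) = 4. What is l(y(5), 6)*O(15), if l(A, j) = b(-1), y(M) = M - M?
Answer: 60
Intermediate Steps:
y(M) = 0
b(L) = 4*L²
l(A, j) = 4 (l(A, j) = 4*(-1)² = 4*1 = 4)
l(y(5), 6)*O(15) = 4*15 = 60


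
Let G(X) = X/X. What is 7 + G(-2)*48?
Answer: 55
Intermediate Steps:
G(X) = 1
7 + G(-2)*48 = 7 + 1*48 = 7 + 48 = 55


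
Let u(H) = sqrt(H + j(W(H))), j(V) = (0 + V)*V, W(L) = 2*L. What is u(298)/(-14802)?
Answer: -sqrt(355514)/14802 ≈ -0.040282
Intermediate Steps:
j(V) = V**2 (j(V) = V*V = V**2)
u(H) = sqrt(H + 4*H**2) (u(H) = sqrt(H + (2*H)**2) = sqrt(H + 4*H**2))
u(298)/(-14802) = sqrt(298*(1 + 4*298))/(-14802) = sqrt(298*(1 + 1192))*(-1/14802) = sqrt(298*1193)*(-1/14802) = sqrt(355514)*(-1/14802) = -sqrt(355514)/14802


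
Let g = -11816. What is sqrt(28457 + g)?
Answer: 129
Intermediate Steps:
sqrt(28457 + g) = sqrt(28457 - 11816) = sqrt(16641) = 129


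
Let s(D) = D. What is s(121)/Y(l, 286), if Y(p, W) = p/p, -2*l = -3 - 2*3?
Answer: 121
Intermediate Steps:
l = 9/2 (l = -(-3 - 2*3)/2 = -(-3 - 6)/2 = -½*(-9) = 9/2 ≈ 4.5000)
Y(p, W) = 1
s(121)/Y(l, 286) = 121/1 = 121*1 = 121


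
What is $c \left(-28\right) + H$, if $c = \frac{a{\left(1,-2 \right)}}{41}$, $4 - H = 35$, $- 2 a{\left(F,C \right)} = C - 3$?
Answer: $- \frac{1341}{41} \approx -32.707$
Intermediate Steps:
$a{\left(F,C \right)} = \frac{3}{2} - \frac{C}{2}$ ($a{\left(F,C \right)} = - \frac{C - 3}{2} = - \frac{-3 + C}{2} = \frac{3}{2} - \frac{C}{2}$)
$H = -31$ ($H = 4 - 35 = -31$)
$c = \frac{5}{82}$ ($c = \frac{\frac{3}{2} - -1}{41} = \left(\frac{3}{2} + 1\right) \frac{1}{41} = \frac{5}{2} \cdot \frac{1}{41} = \frac{5}{82} \approx 0.060976$)
$c \left(-28\right) + H = \frac{5}{82} \left(-28\right) - 31 = - \frac{70}{41} - 31 = - \frac{1341}{41}$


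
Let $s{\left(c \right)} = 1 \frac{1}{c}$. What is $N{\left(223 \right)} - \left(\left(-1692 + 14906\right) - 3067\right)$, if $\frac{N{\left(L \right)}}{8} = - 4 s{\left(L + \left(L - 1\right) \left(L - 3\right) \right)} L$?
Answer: $- \frac{497849397}{49063} \approx -10147.0$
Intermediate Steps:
$s{\left(c \right)} = \frac{1}{c}$
$N{\left(L \right)} = - \frac{32 L}{L + \left(-1 + L\right) \left(-3 + L\right)}$ ($N{\left(L \right)} = 8 - \frac{4}{L + \left(L - 1\right) \left(L - 3\right)} L = 8 - \frac{4}{L + \left(-1 + L\right) \left(-3 + L\right)} L = 8 \left(- \frac{4 L}{L + \left(-1 + L\right) \left(-3 + L\right)}\right) = - \frac{32 L}{L + \left(-1 + L\right) \left(-3 + L\right)}$)
$N{\left(223 \right)} - \left(\left(-1692 + 14906\right) - 3067\right) = \left(-32\right) 223 \frac{1}{3 + 223^{2} - 669} - \left(\left(-1692 + 14906\right) - 3067\right) = \left(-32\right) 223 \frac{1}{3 + 49729 - 669} - \left(13214 - 3067\right) = \left(-32\right) 223 \cdot \frac{1}{49063} - 10147 = - \frac{7136}{49063} - 10147 = - \frac{497849397}{49063}$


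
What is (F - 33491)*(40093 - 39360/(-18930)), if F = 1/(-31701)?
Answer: -26860958949109040/20003331 ≈ -1.3428e+9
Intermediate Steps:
F = -1/31701 ≈ -3.1545e-5
(F - 33491)*(40093 - 39360/(-18930)) = (-1/31701 - 33491)*(40093 - 39360/(-18930)) = -1061698192*(40093 - 39360*(-1/18930))/31701 = -1061698192*(40093 + 1312/631)/31701 = -1061698192/31701*25299995/631 = -26860958949109040/20003331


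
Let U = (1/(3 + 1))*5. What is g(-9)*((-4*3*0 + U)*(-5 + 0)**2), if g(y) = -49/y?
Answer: 6125/36 ≈ 170.14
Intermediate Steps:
U = 5/4 (U = (1/4)*5 = 5/4 ≈ 1.2500)
g(-9)*((-4*3*0 + U)*(-5 + 0)**2) = (-49/(-9))*((-4*3*0 + 5/4)*(-5 + 0)**2) = (-49*(-1/9))*((-12*0 + 5/4)*(-5)**2) = 49*((0 + 5/4)*25)/9 = 49*((5/4)*25)/9 = (49/9)*(125/4) = 6125/36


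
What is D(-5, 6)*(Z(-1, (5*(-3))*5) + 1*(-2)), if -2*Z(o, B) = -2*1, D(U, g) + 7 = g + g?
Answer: -5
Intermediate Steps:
D(U, g) = -7 + 2*g (D(U, g) = -7 + (g + g) = -7 + 2*g)
Z(o, B) = 1 (Z(o, B) = -(-1) = -½*(-2) = 1)
D(-5, 6)*(Z(-1, (5*(-3))*5) + 1*(-2)) = (-7 + 2*6)*(1 + 1*(-2)) = (-7 + 12)*(1 - 2) = 5*(-1) = -5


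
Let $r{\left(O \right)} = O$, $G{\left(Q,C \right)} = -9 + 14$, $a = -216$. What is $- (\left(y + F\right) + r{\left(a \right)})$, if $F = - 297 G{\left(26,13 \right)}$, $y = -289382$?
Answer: $291083$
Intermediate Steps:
$G{\left(Q,C \right)} = 5$
$F = -1485$ ($F = \left(-297\right) 5 = -1485$)
$- (\left(y + F\right) + r{\left(a \right)}) = - (\left(-289382 - 1485\right) - 216) = - (-290867 - 216) = \left(-1\right) \left(-291083\right) = 291083$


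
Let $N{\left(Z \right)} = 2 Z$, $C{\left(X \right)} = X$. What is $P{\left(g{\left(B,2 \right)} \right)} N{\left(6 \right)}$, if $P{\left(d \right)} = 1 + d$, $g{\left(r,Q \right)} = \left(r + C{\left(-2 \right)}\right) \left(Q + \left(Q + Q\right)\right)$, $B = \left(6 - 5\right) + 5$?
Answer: $300$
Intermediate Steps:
$B = 6$ ($B = 1 + 5 = 6$)
$g{\left(r,Q \right)} = 3 Q \left(-2 + r\right)$ ($g{\left(r,Q \right)} = \left(r - 2\right) \left(Q + \left(Q + Q\right)\right) = \left(-2 + r\right) \left(Q + 2 Q\right) = \left(-2 + r\right) 3 Q = 3 Q \left(-2 + r\right)$)
$P{\left(g{\left(B,2 \right)} \right)} N{\left(6 \right)} = \left(1 + 3 \cdot 2 \left(-2 + 6\right)\right) 2 \cdot 6 = \left(1 + 3 \cdot 2 \cdot 4\right) 12 = \left(1 + 24\right) 12 = 25 \cdot 12 = 300$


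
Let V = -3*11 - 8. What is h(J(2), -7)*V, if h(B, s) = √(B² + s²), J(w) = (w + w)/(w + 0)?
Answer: -41*√53 ≈ -298.48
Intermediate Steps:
J(w) = 2 (J(w) = (2*w)/w = 2)
V = -41 (V = -33 - 8 = -41)
h(J(2), -7)*V = √(2² + (-7)²)*(-41) = √(4 + 49)*(-41) = √53*(-41) = -41*√53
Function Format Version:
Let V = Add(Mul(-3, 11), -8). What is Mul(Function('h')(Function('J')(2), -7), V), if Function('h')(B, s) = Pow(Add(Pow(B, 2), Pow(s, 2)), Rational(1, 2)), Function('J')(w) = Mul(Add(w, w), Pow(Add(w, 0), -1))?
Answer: Mul(-41, Pow(53, Rational(1, 2))) ≈ -298.48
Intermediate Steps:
Function('J')(w) = 2 (Function('J')(w) = Mul(Mul(2, w), Pow(w, -1)) = 2)
V = -41 (V = Add(-33, -8) = -41)
Mul(Function('h')(Function('J')(2), -7), V) = Mul(Pow(Add(Pow(2, 2), Pow(-7, 2)), Rational(1, 2)), -41) = Mul(Pow(Add(4, 49), Rational(1, 2)), -41) = Mul(Pow(53, Rational(1, 2)), -41) = Mul(-41, Pow(53, Rational(1, 2)))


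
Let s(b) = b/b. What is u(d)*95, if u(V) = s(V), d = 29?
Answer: 95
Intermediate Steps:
s(b) = 1
u(V) = 1
u(d)*95 = 1*95 = 95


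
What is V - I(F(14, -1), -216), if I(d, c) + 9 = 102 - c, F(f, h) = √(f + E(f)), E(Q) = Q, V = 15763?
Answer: 15454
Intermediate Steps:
F(f, h) = √2*√f (F(f, h) = √(f + f) = √(2*f) = √2*√f)
I(d, c) = 93 - c (I(d, c) = -9 + (102 - c) = 93 - c)
V - I(F(14, -1), -216) = 15763 - (93 - 1*(-216)) = 15763 - (93 + 216) = 15763 - 1*309 = 15763 - 309 = 15454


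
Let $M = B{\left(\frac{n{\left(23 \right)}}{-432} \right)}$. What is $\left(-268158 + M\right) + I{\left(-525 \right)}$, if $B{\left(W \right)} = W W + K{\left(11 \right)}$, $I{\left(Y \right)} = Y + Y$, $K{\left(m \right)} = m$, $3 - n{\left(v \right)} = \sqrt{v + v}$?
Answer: $-269197 + \frac{\left(3 - \sqrt{46}\right)^{2}}{186624} \approx -2.692 \cdot 10^{5}$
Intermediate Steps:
$n{\left(v \right)} = 3 - \sqrt{2} \sqrt{v}$ ($n{\left(v \right)} = 3 - \sqrt{v + v} = 3 - \sqrt{2 v} = 3 - \sqrt{2} \sqrt{v}$)
$I{\left(Y \right)} = 2 Y$
$B{\left(W \right)} = 11 + W^{2}$ ($B{\left(W \right)} = W W + 11 = W^{2} + 11 = 11 + W^{2}$)
$M = 11 + \left(- \frac{1}{144} + \frac{\sqrt{46}}{432}\right)^{2}$ ($M = 11 + \left(\frac{3 - \sqrt{2} \sqrt{23}}{-432}\right)^{2} = 11 + \left(\left(3 - \sqrt{46}\right) \left(- \frac{1}{432}\right)\right)^{2} = 11 + \left(- \frac{1}{144} + \frac{\sqrt{46}}{432}\right)^{2} \approx 11.0$)
$\left(-268158 + M\right) + I{\left(-525 \right)} = \left(-268158 + \left(\frac{2052919}{186624} - \frac{\sqrt{46}}{31104}\right)\right) + 2 \left(-525\right) = \left(- \frac{50042665673}{186624} - \frac{\sqrt{46}}{31104}\right) - 1050 = - \frac{50238620873}{186624} - \frac{\sqrt{46}}{31104}$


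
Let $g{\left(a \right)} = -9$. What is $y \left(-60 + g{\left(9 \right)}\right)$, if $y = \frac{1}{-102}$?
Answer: $\frac{23}{34} \approx 0.67647$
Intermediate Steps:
$y = - \frac{1}{102} \approx -0.0098039$
$y \left(-60 + g{\left(9 \right)}\right) = - \frac{-60 - 9}{102} = \left(- \frac{1}{102}\right) \left(-69\right) = \frac{23}{34}$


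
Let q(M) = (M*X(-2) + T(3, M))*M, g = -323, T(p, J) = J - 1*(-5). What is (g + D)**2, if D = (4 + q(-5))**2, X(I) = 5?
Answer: 266277124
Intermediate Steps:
T(p, J) = 5 + J (T(p, J) = J + 5 = 5 + J)
q(M) = M*(5 + 6*M) (q(M) = (M*5 + (5 + M))*M = (5*M + (5 + M))*M = (5 + 6*M)*M = M*(5 + 6*M))
D = 16641 (D = (4 - 5*(5 + 6*(-5)))**2 = (4 - 5*(5 - 30))**2 = (4 - 5*(-25))**2 = (4 + 125)**2 = 129**2 = 16641)
(g + D)**2 = (-323 + 16641)**2 = 16318**2 = 266277124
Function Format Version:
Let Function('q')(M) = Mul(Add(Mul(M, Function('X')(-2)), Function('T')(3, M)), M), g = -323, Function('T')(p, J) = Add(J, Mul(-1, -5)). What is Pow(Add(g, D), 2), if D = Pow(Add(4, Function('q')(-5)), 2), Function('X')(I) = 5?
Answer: 266277124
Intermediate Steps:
Function('T')(p, J) = Add(5, J) (Function('T')(p, J) = Add(J, 5) = Add(5, J))
Function('q')(M) = Mul(M, Add(5, Mul(6, M))) (Function('q')(M) = Mul(Add(Mul(M, 5), Add(5, M)), M) = Mul(Add(Mul(5, M), Add(5, M)), M) = Mul(Add(5, Mul(6, M)), M) = Mul(M, Add(5, Mul(6, M))))
D = 16641 (D = Pow(Add(4, Mul(-5, Add(5, Mul(6, -5)))), 2) = Pow(Add(4, Mul(-5, Add(5, -30))), 2) = Pow(Add(4, Mul(-5, -25)), 2) = Pow(Add(4, 125), 2) = Pow(129, 2) = 16641)
Pow(Add(g, D), 2) = Pow(Add(-323, 16641), 2) = Pow(16318, 2) = 266277124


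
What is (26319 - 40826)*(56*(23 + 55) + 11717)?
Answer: -233345095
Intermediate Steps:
(26319 - 40826)*(56*(23 + 55) + 11717) = -14507*(56*78 + 11717) = -14507*(4368 + 11717) = -14507*16085 = -233345095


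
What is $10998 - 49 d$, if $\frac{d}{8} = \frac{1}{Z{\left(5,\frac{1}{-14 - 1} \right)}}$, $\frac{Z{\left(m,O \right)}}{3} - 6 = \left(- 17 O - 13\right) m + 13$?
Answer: $\frac{1331150}{121} \approx 11001.0$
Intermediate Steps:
$Z{\left(m,O \right)} = 57 + 3 m \left(-13 - 17 O\right)$ ($Z{\left(m,O \right)} = 18 + 3 \left(\left(- 17 O - 13\right) m + 13\right) = 18 + 3 \left(\left(-13 - 17 O\right) m + 13\right) = 18 + 3 \left(m \left(-13 - 17 O\right) + 13\right) = 18 + 3 \left(13 + m \left(-13 - 17 O\right)\right) = 18 + \left(39 + 3 m \left(-13 - 17 O\right)\right) = 57 + 3 m \left(-13 - 17 O\right)$)
$d = - \frac{8}{121}$ ($d = \frac{8}{57 - 195 - 51 \frac{1}{-14 - 1} \cdot 5} = \frac{8}{57 - 195 - 51 \frac{1}{-15} \cdot 5} = \frac{8}{57 - 195 - \left(- \frac{17}{5}\right) 5} = \frac{8}{57 - 195 + 17} = \frac{8}{-121} = 8 \left(- \frac{1}{121}\right) = - \frac{8}{121} \approx -0.066116$)
$10998 - 49 d = 10998 - - \frac{392}{121} = 10998 + \frac{392}{121} = \frac{1331150}{121}$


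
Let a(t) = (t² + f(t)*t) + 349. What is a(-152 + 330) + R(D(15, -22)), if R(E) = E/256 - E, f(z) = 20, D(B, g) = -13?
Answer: 9115123/256 ≈ 35606.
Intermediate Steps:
a(t) = 349 + t² + 20*t (a(t) = (t² + 20*t) + 349 = 349 + t² + 20*t)
R(E) = -255*E/256 (R(E) = E*(1/256) - E = E/256 - E = -255*E/256)
a(-152 + 330) + R(D(15, -22)) = (349 + (-152 + 330)² + 20*(-152 + 330)) - 255/256*(-13) = (349 + 178² + 20*178) + 3315/256 = (349 + 31684 + 3560) + 3315/256 = 35593 + 3315/256 = 9115123/256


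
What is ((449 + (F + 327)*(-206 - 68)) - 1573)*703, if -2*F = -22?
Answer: -65896408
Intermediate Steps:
F = 11 (F = -½*(-22) = 11)
((449 + (F + 327)*(-206 - 68)) - 1573)*703 = ((449 + (11 + 327)*(-206 - 68)) - 1573)*703 = ((449 + 338*(-274)) - 1573)*703 = ((449 - 92612) - 1573)*703 = (-92163 - 1573)*703 = -93736*703 = -65896408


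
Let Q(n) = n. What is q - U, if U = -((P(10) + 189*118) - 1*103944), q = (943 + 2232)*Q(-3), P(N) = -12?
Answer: -91179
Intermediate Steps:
q = -9525 (q = (943 + 2232)*(-3) = 3175*(-3) = -9525)
U = 81654 (U = -((-12 + 189*118) - 1*103944) = -((-12 + 22302) - 103944) = -(22290 - 103944) = -1*(-81654) = 81654)
q - U = -9525 - 1*81654 = -9525 - 81654 = -91179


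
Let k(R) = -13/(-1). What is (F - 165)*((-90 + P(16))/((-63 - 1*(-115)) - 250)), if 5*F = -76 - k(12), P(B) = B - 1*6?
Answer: -7312/99 ≈ -73.859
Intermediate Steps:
k(R) = 13 (k(R) = -13*(-1) = 13)
P(B) = -6 + B (P(B) = B - 6 = -6 + B)
F = -89/5 (F = (-76 - 1*13)/5 = (-76 - 13)/5 = (1/5)*(-89) = -89/5 ≈ -17.800)
(F - 165)*((-90 + P(16))/((-63 - 1*(-115)) - 250)) = (-89/5 - 165)*((-90 + (-6 + 16))/((-63 - 1*(-115)) - 250)) = -914*(-90 + 10)/(5*((-63 + 115) - 250)) = -(-14624)/(52 - 250) = -(-14624)/(-198) = -(-14624)*(-1)/198 = -914/5*40/99 = -7312/99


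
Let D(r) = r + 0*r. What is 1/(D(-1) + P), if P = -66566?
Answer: -1/66567 ≈ -1.5022e-5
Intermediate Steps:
D(r) = r (D(r) = r + 0 = r)
1/(D(-1) + P) = 1/(-1 - 66566) = 1/(-66567) = -1/66567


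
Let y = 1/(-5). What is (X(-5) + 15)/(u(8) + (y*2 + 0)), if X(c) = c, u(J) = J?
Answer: 25/19 ≈ 1.3158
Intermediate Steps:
y = -⅕ ≈ -0.20000
(X(-5) + 15)/(u(8) + (y*2 + 0)) = (-5 + 15)/(8 + (-⅕*2 + 0)) = 10/(8 + (-⅖ + 0)) = 10/(8 - ⅖) = 10/(38/5) = (5/38)*10 = 25/19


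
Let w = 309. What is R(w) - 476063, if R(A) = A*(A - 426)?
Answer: -512216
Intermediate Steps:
R(A) = A*(-426 + A)
R(w) - 476063 = 309*(-426 + 309) - 476063 = 309*(-117) - 476063 = -36153 - 476063 = -512216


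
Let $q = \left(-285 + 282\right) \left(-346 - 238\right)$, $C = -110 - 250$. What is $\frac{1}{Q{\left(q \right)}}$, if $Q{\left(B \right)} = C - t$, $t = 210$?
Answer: $- \frac{1}{570} \approx -0.0017544$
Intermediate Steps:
$C = -360$
$q = 1752$ ($q = \left(-3\right) \left(-584\right) = 1752$)
$Q{\left(B \right)} = -570$ ($Q{\left(B \right)} = -360 - 210 = -570$)
$\frac{1}{Q{\left(q \right)}} = \frac{1}{-570} = - \frac{1}{570}$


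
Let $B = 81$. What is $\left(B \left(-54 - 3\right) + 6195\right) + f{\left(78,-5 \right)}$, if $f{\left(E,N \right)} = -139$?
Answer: $1439$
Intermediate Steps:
$\left(B \left(-54 - 3\right) + 6195\right) + f{\left(78,-5 \right)} = \left(81 \left(-54 - 3\right) + 6195\right) - 139 = \left(81 \left(-57\right) + 6195\right) - 139 = \left(-4617 + 6195\right) - 139 = 1578 - 139 = 1439$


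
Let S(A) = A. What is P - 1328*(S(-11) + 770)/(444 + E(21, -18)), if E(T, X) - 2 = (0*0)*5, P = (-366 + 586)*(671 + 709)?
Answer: 67198824/223 ≈ 3.0134e+5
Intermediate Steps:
P = 303600 (P = 220*1380 = 303600)
E(T, X) = 2 (E(T, X) = 2 + (0*0)*5 = 2 + 0*5 = 2 + 0 = 2)
P - 1328*(S(-11) + 770)/(444 + E(21, -18)) = 303600 - 1328*(-11 + 770)/(444 + 2) = 303600 - 1007952/446 = 303600 - 1328*759/446 = 303600 - 503976/223 = 67198824/223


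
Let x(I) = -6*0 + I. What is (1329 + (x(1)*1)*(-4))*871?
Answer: 1154075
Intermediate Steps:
x(I) = I (x(I) = -1*0 + I = 0 + I = I)
(1329 + (x(1)*1)*(-4))*871 = (1329 + (1*1)*(-4))*871 = (1329 + 1*(-4))*871 = (1329 - 4)*871 = 1325*871 = 1154075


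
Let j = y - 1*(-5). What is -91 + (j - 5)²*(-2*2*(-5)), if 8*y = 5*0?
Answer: -91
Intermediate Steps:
y = 0 (y = (5*0)/8 = (⅛)*0 = 0)
j = 5 (j = 0 - 1*(-5) = 0 + 5 = 5)
-91 + (j - 5)²*(-2*2*(-5)) = -91 + (5 - 5)²*(-2*2*(-5)) = -91 + 0²*(-4*(-5)) = -91 + 0*20 = -91 + 0 = -91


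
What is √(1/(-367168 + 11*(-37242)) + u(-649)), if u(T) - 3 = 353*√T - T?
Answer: √(393459080705970 + 213023091661700*I*√649)/776830 ≈ 69.529 + 64.67*I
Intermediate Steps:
u(T) = 3 - T + 353*√T (u(T) = 3 + (353*√T - T) = 3 + (-T + 353*√T) = 3 - T + 353*√T)
√(1/(-367168 + 11*(-37242)) + u(-649)) = √(1/(-367168 + 11*(-37242)) + (3 - 1*(-649) + 353*√(-649))) = √(1/(-367168 - 409662) + (3 + 649 + 353*(I*√649))) = √(1/(-776830) + (3 + 649 + 353*I*√649)) = √(-1/776830 + (652 + 353*I*√649)) = √(506493159/776830 + 353*I*√649)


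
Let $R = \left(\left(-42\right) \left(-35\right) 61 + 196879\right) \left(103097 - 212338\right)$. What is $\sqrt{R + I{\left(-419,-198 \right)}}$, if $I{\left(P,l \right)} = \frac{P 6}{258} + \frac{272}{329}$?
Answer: $\frac{3 i \sqrt{696098602695080774}}{14147} \approx 1.7693 \cdot 10^{5} i$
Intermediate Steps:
$I{\left(P,l \right)} = \frac{272}{329} + \frac{P}{43}$ ($I{\left(P,l \right)} = 6 P \frac{1}{258} + 272 \cdot \frac{1}{329} = \frac{P}{43} + \frac{272}{329} = \frac{272}{329} + \frac{P}{43}$)
$R = -31302899309$ ($R = \left(1470 \cdot 61 + 196879\right) \left(-109241\right) = \left(89670 + 196879\right) \left(-109241\right) = 286549 \left(-109241\right) = -31302899309$)
$\sqrt{R + I{\left(-419,-198 \right)}} = \sqrt{-31302899309 + \left(\frac{272}{329} + \frac{1}{43} \left(-419\right)\right)} = \sqrt{-31302899309 + \left(\frac{272}{329} - \frac{419}{43}\right)} = \sqrt{-31302899309 - \frac{126155}{14147}} = \sqrt{- \frac{442842116650578}{14147}} = \frac{3 i \sqrt{696098602695080774}}{14147}$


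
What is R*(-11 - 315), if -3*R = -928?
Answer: -302528/3 ≈ -1.0084e+5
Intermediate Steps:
R = 928/3 (R = -1/3*(-928) = 928/3 ≈ 309.33)
R*(-11 - 315) = 928*(-11 - 315)/3 = (928/3)*(-326) = -302528/3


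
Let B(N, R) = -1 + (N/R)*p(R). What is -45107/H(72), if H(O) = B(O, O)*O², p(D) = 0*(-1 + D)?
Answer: 45107/5184 ≈ 8.7012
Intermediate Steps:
p(D) = 0
B(N, R) = -1 (B(N, R) = -1 + (N/R)*0 = -1 + 0 = -1)
H(O) = -O²
-45107/H(72) = -45107/((-1*72²)) = -45107/((-1*5184)) = -45107/(-5184) = -45107*(-1/5184) = 45107/5184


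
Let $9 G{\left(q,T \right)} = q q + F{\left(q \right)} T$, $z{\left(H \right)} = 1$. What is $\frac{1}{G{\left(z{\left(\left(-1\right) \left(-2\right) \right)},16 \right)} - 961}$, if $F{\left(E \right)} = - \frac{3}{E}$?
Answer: $- \frac{9}{8696} \approx -0.001035$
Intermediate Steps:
$G{\left(q,T \right)} = \frac{q^{2}}{9} - \frac{T}{3 q}$ ($G{\left(q,T \right)} = \frac{q q + - \frac{3}{q} T}{9} = \frac{q^{2} - \frac{3 T}{q}}{9} = \frac{q^{2}}{9} - \frac{T}{3 q}$)
$\frac{1}{G{\left(z{\left(\left(-1\right) \left(-2\right) \right)},16 \right)} - 961} = \frac{1}{\frac{1^{3} - 48}{9 \cdot 1} - 961} = \frac{1}{\frac{1}{9} \cdot 1 \left(1 - 48\right) - 961} = \frac{1}{\frac{1}{9} \cdot 1 \left(-47\right) - 961} = \frac{1}{- \frac{47}{9} - 961} = \frac{1}{- \frac{8696}{9}} = - \frac{9}{8696}$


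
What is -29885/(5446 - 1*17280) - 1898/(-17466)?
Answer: 272216171/103346322 ≈ 2.6340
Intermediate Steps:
-29885/(5446 - 1*17280) - 1898/(-17466) = -29885/(5446 - 17280) - 1898*(-1/17466) = -29885/(-11834) + 949/8733 = -29885*(-1/11834) + 949/8733 = 29885/11834 + 949/8733 = 272216171/103346322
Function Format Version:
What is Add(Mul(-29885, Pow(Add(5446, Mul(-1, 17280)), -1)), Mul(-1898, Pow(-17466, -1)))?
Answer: Rational(272216171, 103346322) ≈ 2.6340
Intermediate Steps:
Add(Mul(-29885, Pow(Add(5446, Mul(-1, 17280)), -1)), Mul(-1898, Pow(-17466, -1))) = Add(Mul(-29885, Pow(Add(5446, -17280), -1)), Mul(-1898, Rational(-1, 17466))) = Add(Mul(-29885, Pow(-11834, -1)), Rational(949, 8733)) = Add(Mul(-29885, Rational(-1, 11834)), Rational(949, 8733)) = Add(Rational(29885, 11834), Rational(949, 8733)) = Rational(272216171, 103346322)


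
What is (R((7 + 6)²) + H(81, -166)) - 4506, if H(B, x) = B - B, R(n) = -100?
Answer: -4606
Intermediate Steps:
H(B, x) = 0
(R((7 + 6)²) + H(81, -166)) - 4506 = (-100 + 0) - 4506 = -100 - 4506 = -4606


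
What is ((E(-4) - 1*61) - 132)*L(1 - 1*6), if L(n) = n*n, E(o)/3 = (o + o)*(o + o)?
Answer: -25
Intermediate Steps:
E(o) = 12*o² (E(o) = 3*((o + o)*(o + o)) = 3*((2*o)*(2*o)) = 3*(4*o²) = 12*o²)
L(n) = n²
((E(-4) - 1*61) - 132)*L(1 - 1*6) = ((12*(-4)² - 1*61) - 132)*(1 - 1*6)² = ((12*16 - 61) - 132)*(1 - 6)² = ((192 - 61) - 132)*(-5)² = (131 - 132)*25 = -1*25 = -25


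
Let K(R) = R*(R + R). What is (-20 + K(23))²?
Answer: 1077444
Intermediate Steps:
K(R) = 2*R² (K(R) = R*(2*R) = 2*R²)
(-20 + K(23))² = (-20 + 2*23²)² = (-20 + 2*529)² = (-20 + 1058)² = 1038² = 1077444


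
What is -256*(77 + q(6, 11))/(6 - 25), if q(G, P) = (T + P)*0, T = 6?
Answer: 19712/19 ≈ 1037.5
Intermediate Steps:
q(G, P) = 0 (q(G, P) = (6 + P)*0 = 0)
-256*(77 + q(6, 11))/(6 - 25) = -256*(77 + 0)/(6 - 25) = -19712/(-19) = -19712*(-1)/19 = -256*(-77/19) = 19712/19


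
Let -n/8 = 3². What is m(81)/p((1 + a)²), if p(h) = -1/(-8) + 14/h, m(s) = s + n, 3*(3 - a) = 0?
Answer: 9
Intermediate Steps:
a = 3 (a = 3 - ⅓*0 = 3 + 0 = 3)
n = -72 (n = -8*3² = -8*9 = -72)
m(s) = -72 + s (m(s) = s - 72 = -72 + s)
p(h) = ⅛ + 14/h (p(h) = -1*(-⅛) + 14/h = ⅛ + 14/h)
m(81)/p((1 + a)²) = (-72 + 81)/(((112 + (1 + 3)²)/(8*((1 + 3)²)))) = 9/(((112 + 4²)/(8*(4²)))) = 9/(((⅛)*(112 + 16)/16)) = 9/(((⅛)*(1/16)*128)) = 9/1 = 9*1 = 9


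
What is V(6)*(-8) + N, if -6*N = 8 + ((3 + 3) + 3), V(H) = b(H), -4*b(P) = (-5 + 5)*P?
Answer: -17/6 ≈ -2.8333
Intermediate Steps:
b(P) = 0 (b(P) = -(-5 + 5)*P/4 = -0*P = -¼*0 = 0)
V(H) = 0
N = -17/6 (N = -(8 + ((3 + 3) + 3))/6 = -(8 + (6 + 3))/6 = -(8 + 9)/6 = -⅙*17 = -17/6 ≈ -2.8333)
V(6)*(-8) + N = 0*(-8) - 17/6 = 0 - 17/6 = -17/6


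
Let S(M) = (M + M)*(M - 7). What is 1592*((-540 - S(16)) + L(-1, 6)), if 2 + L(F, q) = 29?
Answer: -1275192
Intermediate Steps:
L(F, q) = 27 (L(F, q) = -2 + 29 = 27)
S(M) = 2*M*(-7 + M) (S(M) = (2*M)*(-7 + M) = 2*M*(-7 + M))
1592*((-540 - S(16)) + L(-1, 6)) = 1592*((-540 - 2*16*(-7 + 16)) + 27) = 1592*((-540 - 2*16*9) + 27) = 1592*((-540 - 1*288) + 27) = 1592*((-540 - 288) + 27) = 1592*(-828 + 27) = 1592*(-801) = -1275192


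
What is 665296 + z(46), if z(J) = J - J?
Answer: 665296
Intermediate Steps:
z(J) = 0
665296 + z(46) = 665296 + 0 = 665296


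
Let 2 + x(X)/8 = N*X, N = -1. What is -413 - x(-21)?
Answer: -565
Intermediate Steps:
x(X) = -16 - 8*X (x(X) = -16 + 8*(-X) = -16 - 8*X)
-413 - x(-21) = -413 - (-16 - 8*(-21)) = -413 - (-16 + 168) = -413 - 1*152 = -413 - 152 = -565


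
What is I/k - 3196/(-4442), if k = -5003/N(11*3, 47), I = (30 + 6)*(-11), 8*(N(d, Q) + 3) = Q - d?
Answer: 6895399/11111663 ≈ 0.62055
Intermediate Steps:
N(d, Q) = -3 - d/8 + Q/8 (N(d, Q) = -3 + (Q - d)/8 = -3 + (-d/8 + Q/8) = -3 - d/8 + Q/8)
I = -396 (I = 36*(-11) = -396)
k = 20012/5 (k = -5003/(-3 - 11*3/8 + (⅛)*47) = -5003/(-3 - ⅛*33 + 47/8) = -5003/(-3 - 33/8 + 47/8) = -5003/(-5/4) = -5003*(-⅘) = 20012/5 ≈ 4002.4)
I/k - 3196/(-4442) = -396/20012/5 - 3196/(-4442) = -396*5/20012 - 3196*(-1/4442) = -495/5003 + 1598/2221 = 6895399/11111663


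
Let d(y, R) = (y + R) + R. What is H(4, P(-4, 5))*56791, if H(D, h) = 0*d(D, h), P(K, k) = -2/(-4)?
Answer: 0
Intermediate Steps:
d(y, R) = y + 2*R (d(y, R) = (R + y) + R = y + 2*R)
P(K, k) = 1/2 (P(K, k) = -2*(-1/4) = 1/2)
H(D, h) = 0 (H(D, h) = 0*(D + 2*h) = 0)
H(4, P(-4, 5))*56791 = 0*56791 = 0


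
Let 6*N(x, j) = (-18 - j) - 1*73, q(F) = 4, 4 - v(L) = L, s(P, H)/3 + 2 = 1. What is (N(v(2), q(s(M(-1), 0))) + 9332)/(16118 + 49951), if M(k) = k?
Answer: 55897/396414 ≈ 0.14101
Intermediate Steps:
s(P, H) = -3 (s(P, H) = -6 + 3*1 = -6 + 3 = -3)
v(L) = 4 - L
N(x, j) = -91/6 - j/6 (N(x, j) = ((-18 - j) - 1*73)/6 = ((-18 - j) - 73)/6 = (-91 - j)/6 = -91/6 - j/6)
(N(v(2), q(s(M(-1), 0))) + 9332)/(16118 + 49951) = ((-91/6 - ⅙*4) + 9332)/(16118 + 49951) = ((-91/6 - ⅔) + 9332)/66069 = (-95/6 + 9332)*(1/66069) = (55897/6)*(1/66069) = 55897/396414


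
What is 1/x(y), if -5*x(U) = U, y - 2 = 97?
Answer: -5/99 ≈ -0.050505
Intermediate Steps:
y = 99 (y = 2 + 97 = 99)
x(U) = -U/5
1/x(y) = 1/(-⅕*99) = 1/(-99/5) = -5/99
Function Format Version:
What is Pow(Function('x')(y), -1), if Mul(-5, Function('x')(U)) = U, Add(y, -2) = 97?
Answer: Rational(-5, 99) ≈ -0.050505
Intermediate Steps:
y = 99 (y = Add(2, 97) = 99)
Function('x')(U) = Mul(Rational(-1, 5), U)
Pow(Function('x')(y), -1) = Pow(Mul(Rational(-1, 5), 99), -1) = Pow(Rational(-99, 5), -1) = Rational(-5, 99)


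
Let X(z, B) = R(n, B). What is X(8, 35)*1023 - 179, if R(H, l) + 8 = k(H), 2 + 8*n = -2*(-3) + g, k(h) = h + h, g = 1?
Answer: -28337/4 ≈ -7084.3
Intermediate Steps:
k(h) = 2*h
n = 5/8 (n = -¼ + (-2*(-3) + 1)/8 = -¼ + (6 + 1)/8 = -¼ + (⅛)*7 = -¼ + 7/8 = 5/8 ≈ 0.62500)
R(H, l) = -8 + 2*H
X(z, B) = -27/4 (X(z, B) = -8 + 2*(5/8) = -8 + 5/4 = -27/4)
X(8, 35)*1023 - 179 = -27/4*1023 - 179 = -27621/4 - 179 = -28337/4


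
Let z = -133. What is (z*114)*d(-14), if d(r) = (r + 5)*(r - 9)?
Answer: -3138534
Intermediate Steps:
d(r) = (-9 + r)*(5 + r) (d(r) = (5 + r)*(-9 + r) = (-9 + r)*(5 + r))
(z*114)*d(-14) = (-133*114)*(-45 + (-14)² - 4*(-14)) = -15162*(-45 + 196 + 56) = -15162*207 = -3138534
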